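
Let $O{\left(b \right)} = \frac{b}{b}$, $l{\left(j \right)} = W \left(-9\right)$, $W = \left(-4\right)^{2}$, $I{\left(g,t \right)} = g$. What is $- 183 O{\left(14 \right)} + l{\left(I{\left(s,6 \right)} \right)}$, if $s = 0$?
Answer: $-327$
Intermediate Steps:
$W = 16$
$l{\left(j \right)} = -144$ ($l{\left(j \right)} = 16 \left(-9\right) = -144$)
$O{\left(b \right)} = 1$
$- 183 O{\left(14 \right)} + l{\left(I{\left(s,6 \right)} \right)} = \left(-183\right) 1 - 144 = -183 - 144 = -327$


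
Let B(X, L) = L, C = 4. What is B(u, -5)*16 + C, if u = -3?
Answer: -76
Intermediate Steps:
B(u, -5)*16 + C = -5*16 + 4 = -80 + 4 = -76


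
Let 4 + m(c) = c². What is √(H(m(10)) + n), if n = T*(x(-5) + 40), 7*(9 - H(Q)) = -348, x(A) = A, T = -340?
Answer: I*√580223/7 ≈ 108.82*I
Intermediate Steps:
m(c) = -4 + c²
H(Q) = 411/7 (H(Q) = 9 - ⅐*(-348) = 9 + 348/7 = 411/7)
n = -11900 (n = -340*(-5 + 40) = -340*35 = -11900)
√(H(m(10)) + n) = √(411/7 - 11900) = √(-82889/7) = I*√580223/7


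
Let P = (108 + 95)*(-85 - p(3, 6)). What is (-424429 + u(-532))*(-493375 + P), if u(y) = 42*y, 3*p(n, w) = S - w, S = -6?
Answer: 227772917314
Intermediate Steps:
p(n, w) = -2 - w/3 (p(n, w) = (-6 - w)/3 = -2 - w/3)
P = -16443 (P = (108 + 95)*(-85 - (-2 - ⅓*6)) = 203*(-85 - (-2 - 2)) = 203*(-85 - 1*(-4)) = 203*(-85 + 4) = 203*(-81) = -16443)
(-424429 + u(-532))*(-493375 + P) = (-424429 + 42*(-532))*(-493375 - 16443) = (-424429 - 22344)*(-509818) = -446773*(-509818) = 227772917314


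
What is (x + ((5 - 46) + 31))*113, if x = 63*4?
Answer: 27346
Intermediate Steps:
x = 252
(x + ((5 - 46) + 31))*113 = (252 + ((5 - 46) + 31))*113 = (252 + (-41 + 31))*113 = (252 - 10)*113 = 242*113 = 27346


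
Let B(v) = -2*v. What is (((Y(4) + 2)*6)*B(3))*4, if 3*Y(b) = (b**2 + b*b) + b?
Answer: -2016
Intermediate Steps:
Y(b) = b/3 + 2*b**2/3 (Y(b) = ((b**2 + b*b) + b)/3 = ((b**2 + b**2) + b)/3 = (2*b**2 + b)/3 = (b + 2*b**2)/3 = b/3 + 2*b**2/3)
(((Y(4) + 2)*6)*B(3))*4 = ((((1/3)*4*(1 + 2*4) + 2)*6)*(-2*3))*4 = ((((1/3)*4*(1 + 8) + 2)*6)*(-6))*4 = ((((1/3)*4*9 + 2)*6)*(-6))*4 = (((12 + 2)*6)*(-6))*4 = ((14*6)*(-6))*4 = (84*(-6))*4 = -504*4 = -2016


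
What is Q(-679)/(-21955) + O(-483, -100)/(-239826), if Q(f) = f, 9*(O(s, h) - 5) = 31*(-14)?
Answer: 1474117181/47388418470 ≈ 0.031107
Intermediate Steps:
O(s, h) = -389/9 (O(s, h) = 5 + (31*(-14))/9 = 5 + (⅑)*(-434) = 5 - 434/9 = -389/9)
Q(-679)/(-21955) + O(-483, -100)/(-239826) = -679/(-21955) - 389/9/(-239826) = -679*(-1/21955) - 389/9*(-1/239826) = 679/21955 + 389/2158434 = 1474117181/47388418470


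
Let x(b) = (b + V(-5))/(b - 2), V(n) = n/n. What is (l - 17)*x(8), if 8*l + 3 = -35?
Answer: -261/8 ≈ -32.625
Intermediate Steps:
V(n) = 1
x(b) = (1 + b)/(-2 + b) (x(b) = (b + 1)/(b - 2) = (1 + b)/(-2 + b))
l = -19/4 (l = -3/8 + (⅛)*(-35) = -3/8 - 35/8 = -19/4 ≈ -4.7500)
(l - 17)*x(8) = (-19/4 - 17)*((1 + 8)/(-2 + 8)) = -87*9/(4*6) = -29*9/8 = -87/4*3/2 = -261/8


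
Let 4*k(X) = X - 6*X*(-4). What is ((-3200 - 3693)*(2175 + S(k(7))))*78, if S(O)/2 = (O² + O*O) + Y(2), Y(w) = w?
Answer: -10575923007/2 ≈ -5.2880e+9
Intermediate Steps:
k(X) = 25*X/4 (k(X) = (X - 6*X*(-4))/4 = (X - (-24)*X)/4 = (X + 24*X)/4 = (25*X)/4 = 25*X/4)
S(O) = 4 + 4*O² (S(O) = 2*((O² + O*O) + 2) = 2*((O² + O²) + 2) = 2*(2*O² + 2) = 2*(2 + 2*O²) = 4 + 4*O²)
((-3200 - 3693)*(2175 + S(k(7))))*78 = ((-3200 - 3693)*(2175 + (4 + 4*((25/4)*7)²)))*78 = -6893*(2175 + (4 + 4*(175/4)²))*78 = -6893*(2175 + (4 + 4*(30625/16)))*78 = -6893*(2175 + (4 + 30625/4))*78 = -6893*(2175 + 30641/4)*78 = -6893*39341/4*78 = -271177513/4*78 = -10575923007/2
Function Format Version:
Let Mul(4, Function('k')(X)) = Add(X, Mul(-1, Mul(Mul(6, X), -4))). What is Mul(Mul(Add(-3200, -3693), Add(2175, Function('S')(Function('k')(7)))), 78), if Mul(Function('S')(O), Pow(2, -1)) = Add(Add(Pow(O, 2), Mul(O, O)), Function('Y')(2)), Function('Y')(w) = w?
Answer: Rational(-10575923007, 2) ≈ -5.2880e+9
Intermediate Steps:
Function('k')(X) = Mul(Rational(25, 4), X) (Function('k')(X) = Mul(Rational(1, 4), Add(X, Mul(-1, Mul(Mul(6, X), -4)))) = Mul(Rational(1, 4), Add(X, Mul(-1, Mul(-24, X)))) = Mul(Rational(1, 4), Add(X, Mul(24, X))) = Mul(Rational(1, 4), Mul(25, X)) = Mul(Rational(25, 4), X))
Function('S')(O) = Add(4, Mul(4, Pow(O, 2))) (Function('S')(O) = Mul(2, Add(Add(Pow(O, 2), Mul(O, O)), 2)) = Mul(2, Add(Add(Pow(O, 2), Pow(O, 2)), 2)) = Mul(2, Add(Mul(2, Pow(O, 2)), 2)) = Mul(2, Add(2, Mul(2, Pow(O, 2)))) = Add(4, Mul(4, Pow(O, 2))))
Mul(Mul(Add(-3200, -3693), Add(2175, Function('S')(Function('k')(7)))), 78) = Mul(Mul(Add(-3200, -3693), Add(2175, Add(4, Mul(4, Pow(Mul(Rational(25, 4), 7), 2))))), 78) = Mul(Mul(-6893, Add(2175, Add(4, Mul(4, Pow(Rational(175, 4), 2))))), 78) = Mul(Mul(-6893, Add(2175, Add(4, Mul(4, Rational(30625, 16))))), 78) = Mul(Mul(-6893, Add(2175, Add(4, Rational(30625, 4)))), 78) = Mul(Mul(-6893, Add(2175, Rational(30641, 4))), 78) = Mul(Mul(-6893, Rational(39341, 4)), 78) = Mul(Rational(-271177513, 4), 78) = Rational(-10575923007, 2)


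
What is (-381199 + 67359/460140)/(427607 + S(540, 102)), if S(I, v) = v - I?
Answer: -58468280167/65519181220 ≈ -0.89238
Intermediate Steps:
(-381199 + 67359/460140)/(427607 + S(540, 102)) = (-381199 + 67359/460140)/(427607 + (102 - 1*540)) = (-381199 + 67359*(1/460140))/(427607 + (102 - 540)) = (-381199 + 22453/153380)/(427607 - 438) = -58468280167/153380/427169 = -58468280167/153380*1/427169 = -58468280167/65519181220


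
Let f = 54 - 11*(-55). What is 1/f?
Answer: 1/659 ≈ 0.0015175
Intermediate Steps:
f = 659 (f = 54 + 605 = 659)
1/f = 1/659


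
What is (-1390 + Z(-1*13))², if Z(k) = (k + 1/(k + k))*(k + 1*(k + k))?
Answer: 3108169/4 ≈ 7.7704e+5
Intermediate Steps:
Z(k) = 3*k*(k + 1/(2*k)) (Z(k) = (k + 1/(2*k))*(k + 1*(2*k)) = (k + 1/(2*k))*(k + 2*k) = (k + 1/(2*k))*(3*k) = 3*k*(k + 1/(2*k)))
(-1390 + Z(-1*13))² = (-1390 + (3/2 + 3*(-1*13)²))² = (-1390 + (3/2 + 3*(-13)²))² = (-1390 + (3/2 + 3*169))² = (-1390 + (3/2 + 507))² = (-1390 + 1017/2)² = (-1763/2)² = 3108169/4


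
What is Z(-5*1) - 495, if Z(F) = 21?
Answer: -474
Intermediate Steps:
Z(-5*1) - 495 = 21 - 495 = -474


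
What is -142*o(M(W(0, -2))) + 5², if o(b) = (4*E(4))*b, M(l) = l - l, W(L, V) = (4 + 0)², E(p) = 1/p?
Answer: 25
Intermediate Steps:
W(L, V) = 16 (W(L, V) = 4² = 16)
M(l) = 0
o(b) = b (o(b) = (4/4)*b = (4*(¼))*b = 1*b = b)
-142*o(M(W(0, -2))) + 5² = -142*0 + 5² = 0 + 25 = 25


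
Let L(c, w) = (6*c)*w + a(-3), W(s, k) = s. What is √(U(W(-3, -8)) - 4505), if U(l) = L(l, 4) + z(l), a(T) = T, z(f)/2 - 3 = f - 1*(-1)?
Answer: I*√4578 ≈ 67.661*I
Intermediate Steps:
z(f) = 8 + 2*f (z(f) = 6 + 2*(f - 1*(-1)) = 6 + 2*(f + 1) = 6 + 2*(1 + f) = 6 + (2 + 2*f) = 8 + 2*f)
L(c, w) = -3 + 6*c*w (L(c, w) = (6*c)*w - 3 = 6*c*w - 3 = -3 + 6*c*w)
U(l) = 5 + 26*l (U(l) = (-3 + 6*l*4) + (8 + 2*l) = (-3 + 24*l) + (8 + 2*l) = 5 + 26*l)
√(U(W(-3, -8)) - 4505) = √((5 + 26*(-3)) - 4505) = √((5 - 78) - 4505) = √(-73 - 4505) = √(-4578) = I*√4578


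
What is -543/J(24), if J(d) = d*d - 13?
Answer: -543/563 ≈ -0.96448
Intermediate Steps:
J(d) = -13 + d² (J(d) = d² - 13 = -13 + d²)
-543/J(24) = -543/(-13 + 24²) = -543/(-13 + 576) = -543/563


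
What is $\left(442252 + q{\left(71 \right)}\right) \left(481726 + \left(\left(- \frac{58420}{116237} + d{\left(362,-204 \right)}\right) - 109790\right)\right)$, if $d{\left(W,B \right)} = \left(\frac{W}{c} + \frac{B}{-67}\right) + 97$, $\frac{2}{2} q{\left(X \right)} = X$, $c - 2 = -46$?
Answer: $\frac{233008012788801453}{1415978} \approx 1.6456 \cdot 10^{11}$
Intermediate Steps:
$c = -44$ ($c = 2 - 46 = -44$)
$q{\left(X \right)} = X$
$d{\left(W,B \right)} = 97 - \frac{W}{44} - \frac{B}{67}$ ($d{\left(W,B \right)} = \left(\frac{W}{-44} + \frac{B}{-67}\right) + 97 = \left(W \left(- \frac{1}{44}\right) + B \left(- \frac{1}{67}\right)\right) + 97 = \left(- \frac{W}{44} - \frac{B}{67}\right) + 97 = 97 - \frac{W}{44} - \frac{B}{67}$)
$\left(442252 + q{\left(71 \right)}\right) \left(481726 + \left(\left(- \frac{58420}{116237} + d{\left(362,-204 \right)}\right) - 109790\right)\right) = \left(442252 + 71\right) \left(481726 - \left(\frac{161695121}{1474} + \frac{58420}{116237}\right)\right) = 442323 \left(481726 + \left(\left(\left(-58420\right) \frac{1}{116237} + \left(97 - \frac{181}{22} + \frac{204}{67}\right)\right) - 109790\right)\right) = 442323 \left(481726 + \left(\left(- \frac{58420}{116237} + \frac{135339}{1474}\right) - 109790\right)\right) = 442323 \left(481726 + \left(\frac{129299903}{1415978} - 109790\right)\right) = 442323 \left(481726 - \frac{155330924717}{1415978}\right) = 442323 \cdot \frac{526782493311}{1415978} = \frac{233008012788801453}{1415978}$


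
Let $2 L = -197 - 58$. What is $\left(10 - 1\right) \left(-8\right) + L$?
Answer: $- \frac{399}{2} \approx -199.5$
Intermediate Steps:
$L = - \frac{255}{2}$ ($L = \frac{-197 - 58}{2} = \frac{1}{2} \left(-255\right) = - \frac{255}{2} \approx -127.5$)
$\left(10 - 1\right) \left(-8\right) + L = \left(10 - 1\right) \left(-8\right) - \frac{255}{2} = 9 \left(-8\right) - \frac{255}{2} = -72 - \frac{255}{2} = - \frac{399}{2}$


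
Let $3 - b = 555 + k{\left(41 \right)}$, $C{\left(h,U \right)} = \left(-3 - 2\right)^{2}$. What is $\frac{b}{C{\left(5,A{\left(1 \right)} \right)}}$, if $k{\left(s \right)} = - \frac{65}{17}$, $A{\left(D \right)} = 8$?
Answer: $- \frac{9319}{425} \approx -21.927$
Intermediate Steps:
$k{\left(s \right)} = - \frac{65}{17}$ ($k{\left(s \right)} = \left(-65\right) \frac{1}{17} = - \frac{65}{17}$)
$C{\left(h,U \right)} = 25$ ($C{\left(h,U \right)} = \left(-5\right)^{2} = 25$)
$b = - \frac{9319}{17}$ ($b = 3 - \left(555 - \frac{65}{17}\right) = 3 - \frac{9370}{17} = - \frac{9319}{17} \approx -548.18$)
$\frac{b}{C{\left(5,A{\left(1 \right)} \right)}} = - \frac{9319}{17 \cdot 25} = \left(- \frac{9319}{17}\right) \frac{1}{25} = - \frac{9319}{425}$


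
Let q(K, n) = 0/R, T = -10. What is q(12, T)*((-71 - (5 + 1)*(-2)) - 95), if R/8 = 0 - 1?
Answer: 0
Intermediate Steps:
R = -8 (R = 8*(0 - 1) = 8*(-1) = -8)
q(K, n) = 0 (q(K, n) = 0/(-8) = 0*(-⅛) = 0)
q(12, T)*((-71 - (5 + 1)*(-2)) - 95) = 0*((-71 - (5 + 1)*(-2)) - 95) = 0*((-71 - 6*(-2)) - 95) = 0*((-71 - 1*(-12)) - 95) = 0*((-71 + 12) - 95) = 0*(-59 - 95) = 0*(-154) = 0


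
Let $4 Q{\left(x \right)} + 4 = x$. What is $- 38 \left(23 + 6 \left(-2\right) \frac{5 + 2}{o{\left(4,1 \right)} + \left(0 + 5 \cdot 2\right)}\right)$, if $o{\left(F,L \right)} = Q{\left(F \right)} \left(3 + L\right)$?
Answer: $- \frac{2774}{5} \approx -554.8$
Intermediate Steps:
$Q{\left(x \right)} = -1 + \frac{x}{4}$
$o{\left(F,L \right)} = \left(-1 + \frac{F}{4}\right) \left(3 + L\right)$
$- 38 \left(23 + 6 \left(-2\right) \frac{5 + 2}{o{\left(4,1 \right)} + \left(0 + 5 \cdot 2\right)}\right) = - 38 \left(23 + 6 \left(-2\right) \frac{5 + 2}{\frac{\left(-4 + 4\right) \left(3 + 1\right)}{4} + \left(0 + 5 \cdot 2\right)}\right) = - 38 \left(23 - 12 \frac{7}{\frac{1}{4} \cdot 0 \cdot 4 + \left(0 + 10\right)}\right) = - 38 \left(23 - 12 \frac{7}{0 + 10}\right) = - 38 \left(23 - 12 \cdot \frac{7}{10}\right) = - 38 \left(23 - 12 \cdot 7 \cdot \frac{1}{10}\right) = - 38 \left(23 - \frac{42}{5}\right) = \left(-38\right) \frac{73}{5} = - \frac{2774}{5}$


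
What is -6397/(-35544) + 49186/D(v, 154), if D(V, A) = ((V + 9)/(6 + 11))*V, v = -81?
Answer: 1239910393/8637192 ≈ 143.55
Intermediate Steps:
D(V, A) = V*(9/17 + V/17) (D(V, A) = ((9 + V)/17)*V = ((9 + V)*(1/17))*V = (9/17 + V/17)*V = V*(9/17 + V/17))
-6397/(-35544) + 49186/D(v, 154) = -6397/(-35544) + 49186/(((1/17)*(-81)*(9 - 81))) = -6397*(-1/35544) + 49186/(((1/17)*(-81)*(-72))) = 6397/35544 + 49186/(5832/17) = 6397/35544 + 49186*(17/5832) = 6397/35544 + 418081/2916 = 1239910393/8637192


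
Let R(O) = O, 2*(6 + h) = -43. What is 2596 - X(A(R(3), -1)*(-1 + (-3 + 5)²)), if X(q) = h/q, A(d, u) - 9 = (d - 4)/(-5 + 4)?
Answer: 31163/12 ≈ 2596.9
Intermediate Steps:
h = -55/2 (h = -6 + (½)*(-43) = -6 - 43/2 = -55/2 ≈ -27.500)
A(d, u) = 13 - d (A(d, u) = 9 + (d - 4)/(-5 + 4) = 9 + (-4 + d)/(-1) = 9 + (-4 + d)*(-1) = 9 + (4 - d) = 13 - d)
X(q) = -55/(2*q)
2596 - X(A(R(3), -1)*(-1 + (-3 + 5)²)) = 2596 - (-55)/(2*((13 - 1*3)*(-1 + (-3 + 5)²))) = 2596 - (-55)/(2*((13 - 3)*(-1 + 2²))) = 2596 - (-55)/(2*(10*(-1 + 4))) = 2596 - (-55)/(2*(10*3)) = 2596 - (-55)/(2*30) = 2596 - 1*(-11/12) = 2596 + 11/12 = 31163/12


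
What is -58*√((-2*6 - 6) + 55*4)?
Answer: -58*√202 ≈ -824.33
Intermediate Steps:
-58*√((-2*6 - 6) + 55*4) = -58*√((-12 - 6) + 220) = -58*√(-18 + 220) = -58*√202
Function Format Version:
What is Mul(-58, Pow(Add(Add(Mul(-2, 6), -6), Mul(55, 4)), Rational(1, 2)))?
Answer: Mul(-58, Pow(202, Rational(1, 2))) ≈ -824.33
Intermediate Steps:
Mul(-58, Pow(Add(Add(Mul(-2, 6), -6), Mul(55, 4)), Rational(1, 2))) = Mul(-58, Pow(Add(Add(-12, -6), 220), Rational(1, 2))) = Mul(-58, Pow(Add(-18, 220), Rational(1, 2))) = Mul(-58, Pow(202, Rational(1, 2)))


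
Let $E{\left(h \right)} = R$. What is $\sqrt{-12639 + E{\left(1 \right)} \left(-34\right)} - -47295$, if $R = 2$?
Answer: $47295 + i \sqrt{12707} \approx 47295.0 + 112.73 i$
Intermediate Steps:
$E{\left(h \right)} = 2$
$\sqrt{-12639 + E{\left(1 \right)} \left(-34\right)} - -47295 = \sqrt{-12639 + 2 \left(-34\right)} - -47295 = \sqrt{-12639 - 68} + 47295 = \sqrt{-12707} + 47295 = i \sqrt{12707} + 47295 = 47295 + i \sqrt{12707}$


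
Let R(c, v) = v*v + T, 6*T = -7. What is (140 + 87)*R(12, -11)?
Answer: 163213/6 ≈ 27202.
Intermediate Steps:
T = -7/6 (T = (⅙)*(-7) = -7/6 ≈ -1.1667)
R(c, v) = -7/6 + v² (R(c, v) = v*v - 7/6 = v² - 7/6 = -7/6 + v²)
(140 + 87)*R(12, -11) = (140 + 87)*(-7/6 + (-11)²) = 227*(-7/6 + 121) = 227*(719/6) = 163213/6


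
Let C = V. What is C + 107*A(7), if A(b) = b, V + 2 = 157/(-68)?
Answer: 50639/68 ≈ 744.69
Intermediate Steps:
V = -293/68 (V = -2 + 157/(-68) = -2 + 157*(-1/68) = -2 - 157/68 = -293/68 ≈ -4.3088)
C = -293/68 ≈ -4.3088
C + 107*A(7) = -293/68 + 107*7 = -293/68 + 749 = 50639/68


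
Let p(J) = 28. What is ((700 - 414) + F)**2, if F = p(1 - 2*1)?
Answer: 98596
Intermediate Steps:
F = 28
((700 - 414) + F)**2 = ((700 - 414) + 28)**2 = (286 + 28)**2 = 314**2 = 98596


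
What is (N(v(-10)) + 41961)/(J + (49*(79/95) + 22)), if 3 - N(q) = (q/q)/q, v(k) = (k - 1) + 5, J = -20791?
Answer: -23919575/11815104 ≈ -2.0245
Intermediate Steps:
v(k) = 4 + k (v(k) = (-1 + k) + 5 = 4 + k)
N(q) = 3 - 1/q (N(q) = 3 - q/q/q = 3 - 1/q)
(N(v(-10)) + 41961)/(J + (49*(79/95) + 22)) = ((3 - 1/(4 - 10)) + 41961)/(-20791 + (49*(79/95) + 22)) = ((3 - 1/(-6)) + 41961)/(-20791 + (49*(79*(1/95)) + 22)) = ((3 - 1*(-⅙)) + 41961)/(-20791 + (49*(79/95) + 22)) = ((3 + ⅙) + 41961)/(-20791 + (3871/95 + 22)) = (19/6 + 41961)/(-20791 + 5961/95) = 251785/(6*(-1969184/95)) = (251785/6)*(-95/1969184) = -23919575/11815104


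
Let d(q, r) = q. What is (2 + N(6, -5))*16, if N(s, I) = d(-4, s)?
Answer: -32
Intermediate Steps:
N(s, I) = -4
(2 + N(6, -5))*16 = (2 - 4)*16 = -2*16 = -32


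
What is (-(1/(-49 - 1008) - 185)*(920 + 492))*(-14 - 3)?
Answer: -4693886184/1057 ≈ -4.4408e+6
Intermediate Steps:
(-(1/(-49 - 1008) - 185)*(920 + 492))*(-14 - 3) = -(1/(-1057) - 185)*1412*(-17) = -(-1/1057 - 185)*1412*(-17) = -(-195546)*1412/1057*(-17) = -1*(-276110952/1057)*(-17) = (276110952/1057)*(-17) = -4693886184/1057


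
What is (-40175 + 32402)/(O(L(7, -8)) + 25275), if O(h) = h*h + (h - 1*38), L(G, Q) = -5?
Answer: -2591/8419 ≈ -0.30776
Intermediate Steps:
O(h) = -38 + h + h**2 (O(h) = h**2 + (h - 38) = h**2 + (-38 + h) = -38 + h + h**2)
(-40175 + 32402)/(O(L(7, -8)) + 25275) = (-40175 + 32402)/((-38 - 5 + (-5)**2) + 25275) = -7773/((-38 - 5 + 25) + 25275) = -7773/(-18 + 25275) = -7773/25257 = -7773*1/25257 = -2591/8419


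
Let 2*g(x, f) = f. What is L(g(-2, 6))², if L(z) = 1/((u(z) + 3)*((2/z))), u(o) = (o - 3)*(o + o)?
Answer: ¼ ≈ 0.25000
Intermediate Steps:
g(x, f) = f/2
u(o) = 2*o*(-3 + o) (u(o) = (-3 + o)*(2*o) = 2*o*(-3 + o))
L(z) = z/(2*(3 + 2*z*(-3 + z))) (L(z) = 1/((2*z*(-3 + z) + 3)*((2/z))) = (z/2)/(3 + 2*z*(-3 + z)) = z/(2*(3 + 2*z*(-3 + z))))
L(g(-2, 6))² = (((½)*6)/(2*(3 + 2*((½)*6)*(-3 + (½)*6))))² = ((½)*3/(3 + 2*3*(-3 + 3)))² = ((½)*3/(3 + 2*3*0))² = ((½)*3/(3 + 0))² = ((½)*3/3)² = ((½)*3*(⅓))² = (½)² = ¼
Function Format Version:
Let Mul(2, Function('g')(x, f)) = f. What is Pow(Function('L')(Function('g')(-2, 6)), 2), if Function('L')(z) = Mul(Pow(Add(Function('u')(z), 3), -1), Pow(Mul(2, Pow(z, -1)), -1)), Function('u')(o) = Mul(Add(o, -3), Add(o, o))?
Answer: Rational(1, 4) ≈ 0.25000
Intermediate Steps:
Function('g')(x, f) = Mul(Rational(1, 2), f)
Function('u')(o) = Mul(2, o, Add(-3, o)) (Function('u')(o) = Mul(Add(-3, o), Mul(2, o)) = Mul(2, o, Add(-3, o)))
Function('L')(z) = Mul(Rational(1, 2), z, Pow(Add(3, Mul(2, z, Add(-3, z))), -1)) (Function('L')(z) = Mul(Pow(Add(Mul(2, z, Add(-3, z)), 3), -1), Pow(Mul(2, Pow(z, -1)), -1)) = Mul(Pow(Add(3, Mul(2, z, Add(-3, z))), -1), Mul(Rational(1, 2), z)) = Mul(Rational(1, 2), z, Pow(Add(3, Mul(2, z, Add(-3, z))), -1)))
Pow(Function('L')(Function('g')(-2, 6)), 2) = Pow(Mul(Rational(1, 2), Mul(Rational(1, 2), 6), Pow(Add(3, Mul(2, Mul(Rational(1, 2), 6), Add(-3, Mul(Rational(1, 2), 6)))), -1)), 2) = Pow(Mul(Rational(1, 2), 3, Pow(Add(3, Mul(2, 3, Add(-3, 3))), -1)), 2) = Pow(Mul(Rational(1, 2), 3, Pow(Add(3, Mul(2, 3, 0)), -1)), 2) = Pow(Mul(Rational(1, 2), 3, Pow(Add(3, 0), -1)), 2) = Pow(Mul(Rational(1, 2), 3, Pow(3, -1)), 2) = Pow(Mul(Rational(1, 2), 3, Rational(1, 3)), 2) = Pow(Rational(1, 2), 2) = Rational(1, 4)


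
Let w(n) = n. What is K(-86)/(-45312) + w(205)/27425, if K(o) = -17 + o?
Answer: 2422747/248536320 ≈ 0.0097481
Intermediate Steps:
K(-86)/(-45312) + w(205)/27425 = (-17 - 86)/(-45312) + 205/27425 = -103*(-1/45312) + 205*(1/27425) = 103/45312 + 41/5485 = 2422747/248536320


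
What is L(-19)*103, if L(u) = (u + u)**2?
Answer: 148732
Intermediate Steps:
L(u) = 4*u**2 (L(u) = (2*u)**2 = 4*u**2)
L(-19)*103 = (4*(-19)**2)*103 = (4*361)*103 = 1444*103 = 148732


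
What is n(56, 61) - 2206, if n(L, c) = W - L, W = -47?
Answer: -2309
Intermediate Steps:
n(L, c) = -47 - L
n(56, 61) - 2206 = (-47 - 1*56) - 2206 = (-47 - 56) - 2206 = -103 - 2206 = -2309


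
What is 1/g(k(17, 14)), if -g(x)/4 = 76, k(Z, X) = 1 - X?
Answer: -1/304 ≈ -0.0032895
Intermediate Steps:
g(x) = -304 (g(x) = -4*76 = -304)
1/g(k(17, 14)) = 1/(-304) = -1/304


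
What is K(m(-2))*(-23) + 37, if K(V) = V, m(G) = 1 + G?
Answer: 60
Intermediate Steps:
K(m(-2))*(-23) + 37 = (1 - 2)*(-23) + 37 = -1*(-23) + 37 = 23 + 37 = 60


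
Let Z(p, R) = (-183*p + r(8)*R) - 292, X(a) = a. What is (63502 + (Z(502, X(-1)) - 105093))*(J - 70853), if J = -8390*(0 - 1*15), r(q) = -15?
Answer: -7354968798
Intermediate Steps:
J = 125850 (J = -8390*(0 - 15) = -8390*(-15) = 125850)
Z(p, R) = -292 - 183*p - 15*R (Z(p, R) = (-183*p - 15*R) - 292 = -292 - 183*p - 15*R)
(63502 + (Z(502, X(-1)) - 105093))*(J - 70853) = (63502 + ((-292 - 183*502 - 15*(-1)) - 105093))*(125850 - 70853) = (63502 + ((-292 - 91866 + 15) - 105093))*54997 = (63502 + (-92143 - 105093))*54997 = (63502 - 197236)*54997 = -133734*54997 = -7354968798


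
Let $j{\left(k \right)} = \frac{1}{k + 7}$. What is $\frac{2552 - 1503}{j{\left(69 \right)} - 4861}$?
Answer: $- \frac{79724}{369435} \approx -0.2158$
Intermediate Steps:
$j{\left(k \right)} = \frac{1}{7 + k}$
$\frac{2552 - 1503}{j{\left(69 \right)} - 4861} = \frac{2552 - 1503}{\frac{1}{7 + 69} - 4861} = \frac{1049}{\frac{1}{76} - 4861} = \frac{1049}{- \frac{369435}{76}} = 1049 \left(- \frac{76}{369435}\right) = - \frac{79724}{369435}$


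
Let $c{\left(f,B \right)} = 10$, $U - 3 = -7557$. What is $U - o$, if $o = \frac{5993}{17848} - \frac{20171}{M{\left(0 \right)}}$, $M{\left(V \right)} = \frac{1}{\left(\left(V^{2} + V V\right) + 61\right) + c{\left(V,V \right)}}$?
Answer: $\frac{25426022783}{17848} \approx 1.4246 \cdot 10^{6}$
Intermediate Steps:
$U = -7554$ ($U = 3 - 7557 = -7554$)
$M{\left(V \right)} = \frac{1}{71 + 2 V^{2}}$ ($M{\left(V \right)} = \frac{1}{\left(\left(V^{2} + V V\right) + 61\right) + 10} = \frac{1}{\left(\left(V^{2} + V^{2}\right) + 61\right) + 10} = \frac{1}{\left(2 V^{2} + 61\right) + 10} = \frac{1}{\left(61 + 2 V^{2}\right) + 10} = \frac{1}{71 + 2 V^{2}}$)
$o = - \frac{25560846575}{17848}$ ($o = \frac{5993}{17848} - \frac{20171}{\frac{1}{71 + 2 \cdot 0^{2}}} = 5993 \cdot \frac{1}{17848} - \frac{20171}{\frac{1}{71 + 2 \cdot 0}} = \frac{5993}{17848} - \frac{20171}{\frac{1}{71 + 0}} = \frac{5993}{17848} - \frac{20171}{\frac{1}{71}} = \frac{5993}{17848} - 20171 \frac{1}{\frac{1}{71}} = \frac{5993}{17848} - 1432141 = - \frac{25560846575}{17848} \approx -1.4321 \cdot 10^{6}$)
$U - o = -7554 - - \frac{25560846575}{17848} = -7554 + \frac{25560846575}{17848} = \frac{25426022783}{17848}$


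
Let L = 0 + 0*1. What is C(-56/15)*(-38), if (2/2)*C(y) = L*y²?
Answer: 0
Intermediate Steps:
L = 0 (L = 0 + 0 = 0)
C(y) = 0 (C(y) = 0*y² = 0)
C(-56/15)*(-38) = 0*(-38) = 0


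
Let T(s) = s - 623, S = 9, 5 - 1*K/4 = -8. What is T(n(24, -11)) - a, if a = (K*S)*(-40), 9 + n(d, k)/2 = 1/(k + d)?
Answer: 235029/13 ≈ 18079.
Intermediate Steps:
K = 52 (K = 20 - 4*(-8) = 20 + 32 = 52)
n(d, k) = -18 + 2/(d + k) (n(d, k) = -18 + 2/(k + d) = -18 + 2/(d + k))
T(s) = -623 + s
a = -18720 (a = (52*9)*(-40) = 468*(-40) = -18720)
T(n(24, -11)) - a = (-623 + 2*(1 - 9*24 - 9*(-11))/(24 - 11)) - 1*(-18720) = (-623 + 2*(1 - 216 + 99)/13) + 18720 = (-623 + 2*(1/13)*(-116)) + 18720 = (-623 - 232/13) + 18720 = -8331/13 + 18720 = 235029/13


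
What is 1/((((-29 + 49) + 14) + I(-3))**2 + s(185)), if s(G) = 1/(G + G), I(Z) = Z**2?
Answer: 370/684131 ≈ 0.00054083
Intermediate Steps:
s(G) = 1/(2*G)
1/((((-29 + 49) + 14) + I(-3))**2 + s(185)) = 1/((((-29 + 49) + 14) + (-3)**2)**2 + (1/2)/185) = 1/(((20 + 14) + 9)**2 + (1/2)*(1/185)) = 1/((34 + 9)**2 + 1/370) = 1/(43**2 + 1/370) = 1/(1849 + 1/370) = 1/(684131/370) = 370/684131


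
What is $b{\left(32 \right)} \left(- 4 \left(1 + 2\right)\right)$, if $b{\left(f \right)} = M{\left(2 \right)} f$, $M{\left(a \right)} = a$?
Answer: $-768$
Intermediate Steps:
$b{\left(f \right)} = 2 f$
$b{\left(32 \right)} \left(- 4 \left(1 + 2\right)\right) = 2 \cdot 32 \left(- 4 \left(1 + 2\right)\right) = 64 \left(\left(-4\right) 3\right) = 64 \left(-12\right) = -768$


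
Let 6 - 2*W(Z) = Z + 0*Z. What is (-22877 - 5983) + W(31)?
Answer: -57745/2 ≈ -28873.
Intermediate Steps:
W(Z) = 3 - Z/2 (W(Z) = 3 - (Z + 0*Z)/2 = 3 - (Z + 0)/2 = 3 - Z/2)
(-22877 - 5983) + W(31) = (-22877 - 5983) + (3 - ½*31) = -28860 + (3 - 31/2) = -28860 - 25/2 = -57745/2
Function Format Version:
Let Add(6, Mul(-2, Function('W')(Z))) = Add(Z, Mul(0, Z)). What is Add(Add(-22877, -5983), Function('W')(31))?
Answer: Rational(-57745, 2) ≈ -28873.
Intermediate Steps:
Function('W')(Z) = Add(3, Mul(Rational(-1, 2), Z)) (Function('W')(Z) = Add(3, Mul(Rational(-1, 2), Add(Z, Mul(0, Z)))) = Add(3, Mul(Rational(-1, 2), Add(Z, 0))) = Add(3, Mul(Rational(-1, 2), Z)))
Add(Add(-22877, -5983), Function('W')(31)) = Add(Add(-22877, -5983), Add(3, Mul(Rational(-1, 2), 31))) = Add(-28860, Add(3, Rational(-31, 2))) = Add(-28860, Rational(-25, 2)) = Rational(-57745, 2)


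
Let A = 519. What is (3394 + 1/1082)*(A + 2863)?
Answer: 6209874519/541 ≈ 1.1479e+7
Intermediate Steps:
(3394 + 1/1082)*(A + 2863) = (3394 + 1/1082)*(519 + 2863) = (3394 + 1/1082)*3382 = (3672309/1082)*3382 = 6209874519/541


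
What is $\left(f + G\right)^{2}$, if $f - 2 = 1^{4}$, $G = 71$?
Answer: $5476$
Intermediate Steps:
$f = 3$ ($f = 2 + 1^{4} = 2 + 1 = 3$)
$\left(f + G\right)^{2} = \left(3 + 71\right)^{2} = 74^{2} = 5476$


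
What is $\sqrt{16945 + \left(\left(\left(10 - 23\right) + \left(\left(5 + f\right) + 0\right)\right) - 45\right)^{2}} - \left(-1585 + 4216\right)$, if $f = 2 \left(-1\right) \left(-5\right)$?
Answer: $-2631 + \sqrt{18794} \approx -2493.9$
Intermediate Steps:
$f = 10$ ($f = \left(-2\right) \left(-5\right) = 10$)
$\sqrt{16945 + \left(\left(\left(10 - 23\right) + \left(\left(5 + f\right) + 0\right)\right) - 45\right)^{2}} - \left(-1585 + 4216\right) = \sqrt{16945 + \left(\left(\left(10 - 23\right) + \left(\left(5 + 10\right) + 0\right)\right) - 45\right)^{2}} - \left(-1585 + 4216\right) = \sqrt{16945 + \left(\left(-13 + \left(15 + 0\right)\right) - 45\right)^{2}} - 2631 = \sqrt{16945 + \left(\left(-13 + 15\right) - 45\right)^{2}} - 2631 = \sqrt{16945 + \left(2 - 45\right)^{2}} - 2631 = \sqrt{16945 + \left(-43\right)^{2}} - 2631 = \sqrt{16945 + 1849} - 2631 = \sqrt{18794} - 2631 = -2631 + \sqrt{18794}$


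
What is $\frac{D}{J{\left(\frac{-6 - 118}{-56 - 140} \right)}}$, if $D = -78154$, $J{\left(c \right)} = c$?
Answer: $- \frac{3829546}{31} \approx -1.2353 \cdot 10^{5}$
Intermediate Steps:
$\frac{D}{J{\left(\frac{-6 - 118}{-56 - 140} \right)}} = - \frac{78154}{\left(-6 - 118\right) \frac{1}{-56 - 140}} = - \frac{78154}{\left(-124\right) \frac{1}{-196}} = - \frac{78154}{\left(-124\right) \left(- \frac{1}{196}\right)} = - \frac{78154}{\frac{31}{49}} = \left(-78154\right) \frac{49}{31} = - \frac{3829546}{31}$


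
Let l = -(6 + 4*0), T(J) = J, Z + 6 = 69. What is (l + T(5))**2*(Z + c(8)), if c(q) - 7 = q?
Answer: 78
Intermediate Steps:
Z = 63 (Z = -6 + 69 = 63)
c(q) = 7 + q
l = -6 (l = -(6 + 0) = -1*6 = -6)
(l + T(5))**2*(Z + c(8)) = (-6 + 5)**2*(63 + (7 + 8)) = (-1)**2*(63 + 15) = 1*78 = 78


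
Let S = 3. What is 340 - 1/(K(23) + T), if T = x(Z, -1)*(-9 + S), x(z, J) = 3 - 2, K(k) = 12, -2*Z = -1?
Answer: 2039/6 ≈ 339.83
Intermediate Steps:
Z = ½ (Z = -½*(-1) = ½ ≈ 0.50000)
x(z, J) = 1
T = -6 (T = 1*(-9 + 3) = 1*(-6) = -6)
340 - 1/(K(23) + T) = 340 - 1/(12 - 6) = 340 - 1/6 = 340 - 1*⅙ = 340 - ⅙ = 2039/6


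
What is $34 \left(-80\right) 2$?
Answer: $-5440$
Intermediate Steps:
$34 \left(-80\right) 2 = \left(-2720\right) 2 = -5440$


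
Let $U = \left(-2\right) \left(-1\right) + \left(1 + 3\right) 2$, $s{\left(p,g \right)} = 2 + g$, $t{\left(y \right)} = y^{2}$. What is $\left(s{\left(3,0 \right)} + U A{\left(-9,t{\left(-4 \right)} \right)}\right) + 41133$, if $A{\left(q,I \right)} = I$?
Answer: $41295$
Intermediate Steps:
$U = 10$ ($U = 2 + 4 \cdot 2 = 2 + 8 = 10$)
$\left(s{\left(3,0 \right)} + U A{\left(-9,t{\left(-4 \right)} \right)}\right) + 41133 = \left(\left(2 + 0\right) + 10 \left(-4\right)^{2}\right) + 41133 = \left(2 + 10 \cdot 16\right) + 41133 = \left(2 + 160\right) + 41133 = 162 + 41133 = 41295$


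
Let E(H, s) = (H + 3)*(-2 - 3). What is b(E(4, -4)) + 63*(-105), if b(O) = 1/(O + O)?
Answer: -463051/70 ≈ -6615.0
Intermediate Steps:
E(H, s) = -15 - 5*H (E(H, s) = (3 + H)*(-5) = -15 - 5*H)
b(O) = 1/(2*O)
b(E(4, -4)) + 63*(-105) = 1/(2*(-15 - 5*4)) + 63*(-105) = 1/(2*(-15 - 20)) - 6615 = (½)/(-35) - 6615 = (½)*(-1/35) - 6615 = -1/70 - 6615 = -463051/70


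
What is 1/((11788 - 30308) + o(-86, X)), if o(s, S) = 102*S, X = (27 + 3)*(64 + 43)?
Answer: 1/308900 ≈ 3.2373e-6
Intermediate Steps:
X = 3210 (X = 30*107 = 3210)
1/((11788 - 30308) + o(-86, X)) = 1/((11788 - 30308) + 102*3210) = 1/(-18520 + 327420) = 1/308900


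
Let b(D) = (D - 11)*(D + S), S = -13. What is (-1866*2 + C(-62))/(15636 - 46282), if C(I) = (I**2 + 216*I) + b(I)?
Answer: 1115/4378 ≈ 0.25468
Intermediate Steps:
b(D) = (-13 + D)*(-11 + D) (b(D) = (D - 11)*(D - 13) = (-11 + D)*(-13 + D) = (-13 + D)*(-11 + D))
C(I) = 143 + 2*I**2 + 192*I (C(I) = (I**2 + 216*I) + (143 + I**2 - 24*I) = 143 + 2*I**2 + 192*I)
(-1866*2 + C(-62))/(15636 - 46282) = (-1866*2 + (143 + 2*(-62)**2 + 192*(-62)))/(15636 - 46282) = (-3732 + (143 + 2*3844 - 11904))/(-30646) = (-3732 + (143 + 7688 - 11904))*(-1/30646) = (-3732 - 4073)*(-1/30646) = -7805*(-1/30646) = 1115/4378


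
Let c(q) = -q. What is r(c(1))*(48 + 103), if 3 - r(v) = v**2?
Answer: 302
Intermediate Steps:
r(v) = 3 - v**2
r(c(1))*(48 + 103) = (3 - (-1*1)**2)*(48 + 103) = (3 - 1*(-1)**2)*151 = (3 - 1*1)*151 = (3 - 1)*151 = 2*151 = 302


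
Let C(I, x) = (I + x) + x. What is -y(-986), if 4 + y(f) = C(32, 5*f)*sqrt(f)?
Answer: 4 + 9828*I*sqrt(986) ≈ 4.0 + 3.0861e+5*I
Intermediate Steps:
C(I, x) = I + 2*x
y(f) = -4 + sqrt(f)*(32 + 10*f) (y(f) = -4 + (32 + 2*(5*f))*sqrt(f) = -4 + (32 + 10*f)*sqrt(f) = -4 + sqrt(f)*(32 + 10*f))
-y(-986) = -(-4 + 2*sqrt(-986)*(16 + 5*(-986))) = -(-4 + 2*(I*sqrt(986))*(16 - 4930)) = -(-4 + 2*(I*sqrt(986))*(-4914)) = -(-4 - 9828*I*sqrt(986)) = 4 + 9828*I*sqrt(986)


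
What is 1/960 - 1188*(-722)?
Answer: 823426561/960 ≈ 8.5774e+5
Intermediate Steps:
1/960 - 1188*(-722) = 1/960 + 857736 = 823426561/960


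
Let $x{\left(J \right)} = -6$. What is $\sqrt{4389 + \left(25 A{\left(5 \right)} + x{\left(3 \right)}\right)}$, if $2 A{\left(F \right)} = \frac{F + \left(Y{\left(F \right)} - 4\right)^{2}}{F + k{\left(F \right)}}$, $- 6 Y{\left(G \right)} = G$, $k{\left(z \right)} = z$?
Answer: $\frac{\sqrt{636257}}{12} \approx 66.471$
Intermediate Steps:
$Y{\left(G \right)} = - \frac{G}{6}$
$A{\left(F \right)} = \frac{F + \left(-4 - \frac{F}{6}\right)^{2}}{4 F}$ ($A{\left(F \right)} = \frac{\left(F + \left(- \frac{F}{6} - 4\right)^{2}\right) \frac{1}{F + F}}{2} = \frac{\left(F + \left(-4 - \frac{F}{6}\right)^{2}\right) \frac{1}{2 F}}{2} = \frac{\frac{1}{2} \frac{1}{F} \left(F + \left(-4 - \frac{F}{6}\right)^{2}\right)}{2} = \frac{F + \left(-4 - \frac{F}{6}\right)^{2}}{4 F}$)
$\sqrt{4389 + \left(25 A{\left(5 \right)} + x{\left(3 \right)}\right)} = \sqrt{4389 - \left(6 - 25 \frac{\left(24 + 5\right)^{2} + 36 \cdot 5}{144 \cdot 5}\right)} = \sqrt{4389 - \left(6 - 25 \cdot \frac{1}{144} \cdot \frac{1}{5} \left(29^{2} + 180\right)\right)} = \sqrt{4389 - \left(6 - 25 \cdot \frac{1}{144} \cdot \frac{1}{5} \left(841 + 180\right)\right)} = \sqrt{4389 - \left(6 - 25 \cdot \frac{1}{144} \cdot \frac{1}{5} \cdot 1021\right)} = \sqrt{4389 + \left(25 \cdot \frac{1021}{720} - 6\right)} = \sqrt{4389 + \left(\frac{5105}{144} - 6\right)} = \sqrt{4389 + \frac{4241}{144}} = \sqrt{\frac{636257}{144}} = \frac{\sqrt{636257}}{12}$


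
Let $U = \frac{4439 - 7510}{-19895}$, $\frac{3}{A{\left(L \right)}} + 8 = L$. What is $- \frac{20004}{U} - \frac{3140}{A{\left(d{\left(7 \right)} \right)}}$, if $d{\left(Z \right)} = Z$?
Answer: $- \frac{1184295800}{9213} \approx -1.2855 \cdot 10^{5}$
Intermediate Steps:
$A{\left(L \right)} = \frac{3}{-8 + L}$
$U = \frac{3071}{19895}$ ($U = \left(-3071\right) \left(- \frac{1}{19895}\right) = \frac{3071}{19895} \approx 0.15436$)
$- \frac{20004}{U} - \frac{3140}{A{\left(d{\left(7 \right)} \right)}} = - \frac{20004}{\frac{3071}{19895}} - \frac{3140}{3 \frac{1}{-8 + 7}} = \left(-20004\right) \frac{19895}{3071} - \frac{3140}{3 \frac{1}{-1}} = - \frac{397979580}{3071} - \frac{3140}{3 \left(-1\right)} = - \frac{397979580}{3071} - \frac{3140}{-3} = - \frac{397979580}{3071} - - \frac{3140}{3} = - \frac{397979580}{3071} + \frac{3140}{3} = - \frac{1184295800}{9213}$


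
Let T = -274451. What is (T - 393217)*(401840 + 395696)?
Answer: -532489266048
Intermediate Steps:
(T - 393217)*(401840 + 395696) = (-274451 - 393217)*(401840 + 395696) = -667668*797536 = -532489266048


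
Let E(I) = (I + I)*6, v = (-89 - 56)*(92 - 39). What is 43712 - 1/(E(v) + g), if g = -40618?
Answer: 5806614657/132838 ≈ 43712.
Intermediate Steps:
v = -7685 (v = -145*53 = -7685)
E(I) = 12*I (E(I) = (2*I)*6 = 12*I)
43712 - 1/(E(v) + g) = 43712 - 1/(12*(-7685) - 40618) = 43712 - 1/(-92220 - 40618) = 43712 - 1/(-132838) = 43712 - 1*(-1/132838) = 43712 + 1/132838 = 5806614657/132838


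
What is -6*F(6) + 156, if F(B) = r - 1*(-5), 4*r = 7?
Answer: 231/2 ≈ 115.50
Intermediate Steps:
r = 7/4 (r = (¼)*7 = 7/4 ≈ 1.7500)
F(B) = 27/4 (F(B) = 7/4 - 1*(-5) = 7/4 + 5 = 27/4)
-6*F(6) + 156 = -6*27/4 + 156 = -81/2 + 156 = 231/2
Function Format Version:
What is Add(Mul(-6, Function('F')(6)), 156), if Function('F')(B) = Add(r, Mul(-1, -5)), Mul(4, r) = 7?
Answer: Rational(231, 2) ≈ 115.50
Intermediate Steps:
r = Rational(7, 4) (r = Mul(Rational(1, 4), 7) = Rational(7, 4) ≈ 1.7500)
Function('F')(B) = Rational(27, 4) (Function('F')(B) = Add(Rational(7, 4), Mul(-1, -5)) = Add(Rational(7, 4), 5) = Rational(27, 4))
Add(Mul(-6, Function('F')(6)), 156) = Add(Mul(-6, Rational(27, 4)), 156) = Add(Rational(-81, 2), 156) = Rational(231, 2)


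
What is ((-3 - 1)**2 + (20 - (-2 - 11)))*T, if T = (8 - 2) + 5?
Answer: 539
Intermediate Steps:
T = 11 (T = 6 + 5 = 11)
((-3 - 1)**2 + (20 - (-2 - 11)))*T = ((-3 - 1)**2 + (20 - (-2 - 11)))*11 = ((-4)**2 + (20 - 1*(-13)))*11 = (16 + (20 + 13))*11 = (16 + 33)*11 = 49*11 = 539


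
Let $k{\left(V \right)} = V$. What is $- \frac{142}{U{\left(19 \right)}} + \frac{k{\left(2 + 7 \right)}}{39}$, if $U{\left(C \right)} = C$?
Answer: $- \frac{1789}{247} \approx -7.2429$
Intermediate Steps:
$- \frac{142}{U{\left(19 \right)}} + \frac{k{\left(2 + 7 \right)}}{39} = - \frac{142}{19} + \frac{2 + 7}{39} = \left(-142\right) \frac{1}{19} + 9 \cdot \frac{1}{39} = - \frac{142}{19} + \frac{3}{13} = - \frac{1789}{247}$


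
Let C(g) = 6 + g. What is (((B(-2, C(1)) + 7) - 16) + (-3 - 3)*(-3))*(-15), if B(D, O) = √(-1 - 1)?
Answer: -135 - 15*I*√2 ≈ -135.0 - 21.213*I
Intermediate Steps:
B(D, O) = I*√2 (B(D, O) = √(-2) = I*√2)
(((B(-2, C(1)) + 7) - 16) + (-3 - 3)*(-3))*(-15) = (((I*√2 + 7) - 16) + (-3 - 3)*(-3))*(-15) = (((7 + I*√2) - 16) - 6*(-3))*(-15) = ((-9 + I*√2) + 18)*(-15) = (9 + I*√2)*(-15) = -135 - 15*I*√2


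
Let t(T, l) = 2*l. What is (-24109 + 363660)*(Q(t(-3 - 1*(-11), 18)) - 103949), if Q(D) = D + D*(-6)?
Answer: -35357106079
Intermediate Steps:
Q(D) = -5*D (Q(D) = D - 6*D = -5*D)
(-24109 + 363660)*(Q(t(-3 - 1*(-11), 18)) - 103949) = (-24109 + 363660)*(-10*18 - 103949) = 339551*(-5*36 - 103949) = 339551*(-180 - 103949) = 339551*(-104129) = -35357106079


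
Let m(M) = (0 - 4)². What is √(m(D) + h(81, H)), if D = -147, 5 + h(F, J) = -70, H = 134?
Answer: I*√59 ≈ 7.6811*I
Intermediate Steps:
h(F, J) = -75 (h(F, J) = -5 - 70 = -75)
m(M) = 16 (m(M) = (-4)² = 16)
√(m(D) + h(81, H)) = √(16 - 75) = √(-59) = I*√59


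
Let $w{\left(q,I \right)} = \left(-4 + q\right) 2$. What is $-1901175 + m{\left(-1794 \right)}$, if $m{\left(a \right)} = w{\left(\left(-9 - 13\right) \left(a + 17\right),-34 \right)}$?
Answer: $-1822995$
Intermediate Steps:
$w{\left(q,I \right)} = -8 + 2 q$
$m{\left(a \right)} = -756 - 44 a$ ($m{\left(a \right)} = -8 + 2 \left(-9 - 13\right) \left(a + 17\right) = -8 + 2 \left(- 22 \left(17 + a\right)\right) = -8 + 2 \left(-374 - 22 a\right) = -8 - \left(748 + 44 a\right) = -756 - 44 a$)
$-1901175 + m{\left(-1794 \right)} = -1901175 - -78180 = -1901175 + \left(-756 + 78936\right) = -1901175 + 78180 = -1822995$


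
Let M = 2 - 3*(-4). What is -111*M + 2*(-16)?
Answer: -1586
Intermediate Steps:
M = 14 (M = 2 + 12 = 14)
-111*M + 2*(-16) = -111*14 + 2*(-16) = -1554 - 32 = -1586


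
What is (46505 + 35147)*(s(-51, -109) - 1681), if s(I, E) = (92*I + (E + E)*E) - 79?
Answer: 1413396120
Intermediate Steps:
s(I, E) = -79 + 2*E**2 + 92*I (s(I, E) = (92*I + (2*E)*E) - 79 = (92*I + 2*E**2) - 79 = (2*E**2 + 92*I) - 79 = -79 + 2*E**2 + 92*I)
(46505 + 35147)*(s(-51, -109) - 1681) = (46505 + 35147)*((-79 + 2*(-109)**2 + 92*(-51)) - 1681) = 81652*((-79 + 2*11881 - 4692) - 1681) = 81652*((-79 + 23762 - 4692) - 1681) = 81652*(18991 - 1681) = 81652*17310 = 1413396120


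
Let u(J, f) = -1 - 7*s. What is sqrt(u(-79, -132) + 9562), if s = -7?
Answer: 31*sqrt(10) ≈ 98.031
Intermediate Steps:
u(J, f) = 48 (u(J, f) = -1 - 7*(-7) = -1 + 49 = 48)
sqrt(u(-79, -132) + 9562) = sqrt(48 + 9562) = sqrt(9610) = 31*sqrt(10)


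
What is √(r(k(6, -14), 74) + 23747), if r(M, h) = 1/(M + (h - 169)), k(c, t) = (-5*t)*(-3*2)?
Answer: 162*√239990/515 ≈ 154.10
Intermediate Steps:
k(c, t) = 30*t (k(c, t) = -5*t*(-6) = 30*t)
r(M, h) = 1/(-169 + M + h) (r(M, h) = 1/(M + (-169 + h)) = 1/(-169 + M + h))
√(r(k(6, -14), 74) + 23747) = √(1/(-169 + 30*(-14) + 74) + 23747) = √(1/(-169 - 420 + 74) + 23747) = √(1/(-515) + 23747) = √(-1/515 + 23747) = √(12229704/515) = 162*√239990/515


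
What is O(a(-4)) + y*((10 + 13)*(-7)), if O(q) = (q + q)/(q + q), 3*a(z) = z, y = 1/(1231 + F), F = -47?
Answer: 1023/1184 ≈ 0.86402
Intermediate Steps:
y = 1/1184 (y = 1/(1231 - 47) = 1/1184 ≈ 0.00084459)
a(z) = z/3
O(q) = 1 (O(q) = (2*q)/((2*q)) = (2*q)*(1/(2*q)) = 1)
O(a(-4)) + y*((10 + 13)*(-7)) = 1 + ((10 + 13)*(-7))/1184 = 1 + (23*(-7))/1184 = 1 + (1/1184)*(-161) = 1 - 161/1184 = 1023/1184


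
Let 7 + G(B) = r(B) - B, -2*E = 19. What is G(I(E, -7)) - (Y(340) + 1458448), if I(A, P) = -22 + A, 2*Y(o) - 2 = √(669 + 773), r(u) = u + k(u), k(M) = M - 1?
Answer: -2916977/2 - √1442/2 ≈ -1.4585e+6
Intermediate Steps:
k(M) = -1 + M
r(u) = -1 + 2*u (r(u) = u + (-1 + u) = -1 + 2*u)
Y(o) = 1 + √1442/2 (Y(o) = 1 + √(669 + 773)/2 = 1 + √1442/2)
E = -19/2 (E = -½*19 = -19/2 ≈ -9.5000)
G(B) = -8 + B (G(B) = -7 + ((-1 + 2*B) - B) = -7 + (-1 + B) = -8 + B)
G(I(E, -7)) - (Y(340) + 1458448) = (-8 + (-22 - 19/2)) - ((1 + √1442/2) + 1458448) = (-8 - 63/2) - (1458449 + √1442/2) = -79/2 + (-1458449 - √1442/2) = -2916977/2 - √1442/2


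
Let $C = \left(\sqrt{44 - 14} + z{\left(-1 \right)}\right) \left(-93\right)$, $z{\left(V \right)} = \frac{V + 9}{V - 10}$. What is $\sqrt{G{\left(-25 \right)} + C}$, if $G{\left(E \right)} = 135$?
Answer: $\frac{\sqrt{24519 - 11253 \sqrt{30}}}{11} \approx 17.514 i$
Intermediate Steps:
$z{\left(V \right)} = \frac{9 + V}{-10 + V}$
$C = \frac{744}{11} - 93 \sqrt{30}$ ($C = \left(\sqrt{44 - 14} + \frac{9 - 1}{-10 - 1}\right) \left(-93\right) = \left(\sqrt{44 - 14} + \frac{1}{-11} \cdot 8\right) \left(-93\right) = \left(\sqrt{30} - \frac{8}{11}\right) \left(-93\right) = \left(- \frac{8}{11} + \sqrt{30}\right) \left(-93\right) = \frac{744}{11} - 93 \sqrt{30} \approx -441.75$)
$\sqrt{G{\left(-25 \right)} + C} = \sqrt{135 + \left(\frac{744}{11} - 93 \sqrt{30}\right)} = \sqrt{\frac{2229}{11} - 93 \sqrt{30}}$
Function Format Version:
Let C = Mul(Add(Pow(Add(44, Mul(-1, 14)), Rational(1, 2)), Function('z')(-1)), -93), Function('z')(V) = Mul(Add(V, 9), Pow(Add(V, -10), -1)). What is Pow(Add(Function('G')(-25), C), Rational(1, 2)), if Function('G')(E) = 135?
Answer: Mul(Rational(1, 11), Pow(Add(24519, Mul(-11253, Pow(30, Rational(1, 2)))), Rational(1, 2))) ≈ Mul(17.514, I)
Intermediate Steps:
Function('z')(V) = Mul(Pow(Add(-10, V), -1), Add(9, V)) (Function('z')(V) = Mul(Add(9, V), Pow(Add(-10, V), -1)) = Mul(Pow(Add(-10, V), -1), Add(9, V)))
C = Add(Rational(744, 11), Mul(-93, Pow(30, Rational(1, 2)))) (C = Mul(Add(Pow(Add(44, Mul(-1, 14)), Rational(1, 2)), Mul(Pow(Add(-10, -1), -1), Add(9, -1))), -93) = Mul(Add(Pow(Add(44, -14), Rational(1, 2)), Mul(Pow(-11, -1), 8)), -93) = Mul(Add(Pow(30, Rational(1, 2)), Mul(Rational(-1, 11), 8)), -93) = Mul(Add(Pow(30, Rational(1, 2)), Rational(-8, 11)), -93) = Mul(Add(Rational(-8, 11), Pow(30, Rational(1, 2))), -93) = Add(Rational(744, 11), Mul(-93, Pow(30, Rational(1, 2)))) ≈ -441.75)
Pow(Add(Function('G')(-25), C), Rational(1, 2)) = Pow(Add(135, Add(Rational(744, 11), Mul(-93, Pow(30, Rational(1, 2))))), Rational(1, 2)) = Pow(Add(Rational(2229, 11), Mul(-93, Pow(30, Rational(1, 2)))), Rational(1, 2))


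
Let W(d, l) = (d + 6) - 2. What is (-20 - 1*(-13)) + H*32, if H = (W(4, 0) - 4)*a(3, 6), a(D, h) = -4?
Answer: -519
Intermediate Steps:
W(d, l) = 4 + d (W(d, l) = (6 + d) - 2 = 4 + d)
H = -16 (H = ((4 + 4) - 4)*(-4) = (8 - 4)*(-4) = 4*(-4) = -16)
(-20 - 1*(-13)) + H*32 = (-20 - 1*(-13)) - 16*32 = (-20 + 13) - 512 = -7 - 512 = -519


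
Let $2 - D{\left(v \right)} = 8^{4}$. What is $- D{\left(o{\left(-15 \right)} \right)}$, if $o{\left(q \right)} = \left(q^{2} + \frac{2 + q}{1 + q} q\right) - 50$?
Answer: $4094$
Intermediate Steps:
$o{\left(q \right)} = -50 + q^{2} + \frac{q \left(2 + q\right)}{1 + q}$ ($o{\left(q \right)} = \left(q^{2} + \frac{2 + q}{1 + q} q\right) - 50 = \left(q^{2} + \frac{q \left(2 + q\right)}{1 + q}\right) - 50 = -50 + q^{2} + \frac{q \left(2 + q\right)}{1 + q}$)
$D{\left(v \right)} = -4094$ ($D{\left(v \right)} = 2 - 8^{4} = 2 - 4096 = -4094$)
$- D{\left(o{\left(-15 \right)} \right)} = \left(-1\right) \left(-4094\right) = 4094$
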